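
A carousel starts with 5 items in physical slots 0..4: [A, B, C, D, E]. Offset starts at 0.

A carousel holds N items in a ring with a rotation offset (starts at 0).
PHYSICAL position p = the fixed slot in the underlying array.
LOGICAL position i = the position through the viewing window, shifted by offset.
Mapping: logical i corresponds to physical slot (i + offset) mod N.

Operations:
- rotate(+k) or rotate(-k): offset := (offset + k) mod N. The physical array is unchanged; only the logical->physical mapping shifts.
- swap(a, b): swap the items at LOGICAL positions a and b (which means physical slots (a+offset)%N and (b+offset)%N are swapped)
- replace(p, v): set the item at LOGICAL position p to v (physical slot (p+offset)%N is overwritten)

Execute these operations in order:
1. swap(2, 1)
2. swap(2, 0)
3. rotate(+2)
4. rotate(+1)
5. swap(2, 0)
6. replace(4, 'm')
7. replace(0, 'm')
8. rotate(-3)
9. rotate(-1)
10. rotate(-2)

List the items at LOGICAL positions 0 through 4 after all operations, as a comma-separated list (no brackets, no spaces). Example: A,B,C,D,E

Answer: m,m,E,D,C

Derivation:
After op 1 (swap(2, 1)): offset=0, physical=[A,C,B,D,E], logical=[A,C,B,D,E]
After op 2 (swap(2, 0)): offset=0, physical=[B,C,A,D,E], logical=[B,C,A,D,E]
After op 3 (rotate(+2)): offset=2, physical=[B,C,A,D,E], logical=[A,D,E,B,C]
After op 4 (rotate(+1)): offset=3, physical=[B,C,A,D,E], logical=[D,E,B,C,A]
After op 5 (swap(2, 0)): offset=3, physical=[D,C,A,B,E], logical=[B,E,D,C,A]
After op 6 (replace(4, 'm')): offset=3, physical=[D,C,m,B,E], logical=[B,E,D,C,m]
After op 7 (replace(0, 'm')): offset=3, physical=[D,C,m,m,E], logical=[m,E,D,C,m]
After op 8 (rotate(-3)): offset=0, physical=[D,C,m,m,E], logical=[D,C,m,m,E]
After op 9 (rotate(-1)): offset=4, physical=[D,C,m,m,E], logical=[E,D,C,m,m]
After op 10 (rotate(-2)): offset=2, physical=[D,C,m,m,E], logical=[m,m,E,D,C]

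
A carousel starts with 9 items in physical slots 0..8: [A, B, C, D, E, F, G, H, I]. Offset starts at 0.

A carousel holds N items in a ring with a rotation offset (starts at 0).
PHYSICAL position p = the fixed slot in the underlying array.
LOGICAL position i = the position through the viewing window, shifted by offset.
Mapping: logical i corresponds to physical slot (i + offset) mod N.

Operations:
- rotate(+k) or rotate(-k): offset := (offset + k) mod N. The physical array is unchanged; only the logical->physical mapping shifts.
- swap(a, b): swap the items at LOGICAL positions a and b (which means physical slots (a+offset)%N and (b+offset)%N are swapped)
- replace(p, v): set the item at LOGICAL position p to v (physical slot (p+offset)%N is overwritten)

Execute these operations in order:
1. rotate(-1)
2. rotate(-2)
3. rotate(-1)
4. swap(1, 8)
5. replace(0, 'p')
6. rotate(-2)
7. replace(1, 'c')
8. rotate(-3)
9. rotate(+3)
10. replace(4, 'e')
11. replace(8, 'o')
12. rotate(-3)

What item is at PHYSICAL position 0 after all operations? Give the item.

Answer: A

Derivation:
After op 1 (rotate(-1)): offset=8, physical=[A,B,C,D,E,F,G,H,I], logical=[I,A,B,C,D,E,F,G,H]
After op 2 (rotate(-2)): offset=6, physical=[A,B,C,D,E,F,G,H,I], logical=[G,H,I,A,B,C,D,E,F]
After op 3 (rotate(-1)): offset=5, physical=[A,B,C,D,E,F,G,H,I], logical=[F,G,H,I,A,B,C,D,E]
After op 4 (swap(1, 8)): offset=5, physical=[A,B,C,D,G,F,E,H,I], logical=[F,E,H,I,A,B,C,D,G]
After op 5 (replace(0, 'p')): offset=5, physical=[A,B,C,D,G,p,E,H,I], logical=[p,E,H,I,A,B,C,D,G]
After op 6 (rotate(-2)): offset=3, physical=[A,B,C,D,G,p,E,H,I], logical=[D,G,p,E,H,I,A,B,C]
After op 7 (replace(1, 'c')): offset=3, physical=[A,B,C,D,c,p,E,H,I], logical=[D,c,p,E,H,I,A,B,C]
After op 8 (rotate(-3)): offset=0, physical=[A,B,C,D,c,p,E,H,I], logical=[A,B,C,D,c,p,E,H,I]
After op 9 (rotate(+3)): offset=3, physical=[A,B,C,D,c,p,E,H,I], logical=[D,c,p,E,H,I,A,B,C]
After op 10 (replace(4, 'e')): offset=3, physical=[A,B,C,D,c,p,E,e,I], logical=[D,c,p,E,e,I,A,B,C]
After op 11 (replace(8, 'o')): offset=3, physical=[A,B,o,D,c,p,E,e,I], logical=[D,c,p,E,e,I,A,B,o]
After op 12 (rotate(-3)): offset=0, physical=[A,B,o,D,c,p,E,e,I], logical=[A,B,o,D,c,p,E,e,I]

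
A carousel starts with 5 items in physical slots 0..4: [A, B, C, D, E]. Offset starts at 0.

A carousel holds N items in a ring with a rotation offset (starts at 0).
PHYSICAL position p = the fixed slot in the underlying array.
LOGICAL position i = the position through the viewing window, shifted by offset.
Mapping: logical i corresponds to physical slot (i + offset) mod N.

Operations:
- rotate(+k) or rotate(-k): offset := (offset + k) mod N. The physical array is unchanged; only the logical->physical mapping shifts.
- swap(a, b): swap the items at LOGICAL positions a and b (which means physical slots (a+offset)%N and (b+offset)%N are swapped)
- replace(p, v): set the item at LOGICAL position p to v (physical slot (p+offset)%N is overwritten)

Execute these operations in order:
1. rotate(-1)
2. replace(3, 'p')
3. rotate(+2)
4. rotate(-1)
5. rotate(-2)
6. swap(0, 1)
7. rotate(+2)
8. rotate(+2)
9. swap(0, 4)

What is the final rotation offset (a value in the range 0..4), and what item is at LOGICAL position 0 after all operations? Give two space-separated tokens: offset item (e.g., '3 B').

After op 1 (rotate(-1)): offset=4, physical=[A,B,C,D,E], logical=[E,A,B,C,D]
After op 2 (replace(3, 'p')): offset=4, physical=[A,B,p,D,E], logical=[E,A,B,p,D]
After op 3 (rotate(+2)): offset=1, physical=[A,B,p,D,E], logical=[B,p,D,E,A]
After op 4 (rotate(-1)): offset=0, physical=[A,B,p,D,E], logical=[A,B,p,D,E]
After op 5 (rotate(-2)): offset=3, physical=[A,B,p,D,E], logical=[D,E,A,B,p]
After op 6 (swap(0, 1)): offset=3, physical=[A,B,p,E,D], logical=[E,D,A,B,p]
After op 7 (rotate(+2)): offset=0, physical=[A,B,p,E,D], logical=[A,B,p,E,D]
After op 8 (rotate(+2)): offset=2, physical=[A,B,p,E,D], logical=[p,E,D,A,B]
After op 9 (swap(0, 4)): offset=2, physical=[A,p,B,E,D], logical=[B,E,D,A,p]

Answer: 2 B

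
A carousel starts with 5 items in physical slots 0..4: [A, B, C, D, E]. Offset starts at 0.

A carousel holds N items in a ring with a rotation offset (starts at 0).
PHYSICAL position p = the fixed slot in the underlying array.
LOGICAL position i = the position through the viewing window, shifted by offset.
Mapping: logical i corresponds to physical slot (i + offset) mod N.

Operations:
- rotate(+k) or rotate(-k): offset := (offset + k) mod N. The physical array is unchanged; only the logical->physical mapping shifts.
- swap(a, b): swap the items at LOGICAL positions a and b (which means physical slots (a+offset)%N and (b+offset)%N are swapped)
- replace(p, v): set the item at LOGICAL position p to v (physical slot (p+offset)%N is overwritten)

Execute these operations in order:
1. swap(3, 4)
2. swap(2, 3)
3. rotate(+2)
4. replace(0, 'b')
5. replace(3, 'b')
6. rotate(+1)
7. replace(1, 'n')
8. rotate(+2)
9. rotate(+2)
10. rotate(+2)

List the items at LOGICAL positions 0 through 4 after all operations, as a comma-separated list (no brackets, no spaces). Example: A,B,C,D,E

Answer: n,b,B,b,C

Derivation:
After op 1 (swap(3, 4)): offset=0, physical=[A,B,C,E,D], logical=[A,B,C,E,D]
After op 2 (swap(2, 3)): offset=0, physical=[A,B,E,C,D], logical=[A,B,E,C,D]
After op 3 (rotate(+2)): offset=2, physical=[A,B,E,C,D], logical=[E,C,D,A,B]
After op 4 (replace(0, 'b')): offset=2, physical=[A,B,b,C,D], logical=[b,C,D,A,B]
After op 5 (replace(3, 'b')): offset=2, physical=[b,B,b,C,D], logical=[b,C,D,b,B]
After op 6 (rotate(+1)): offset=3, physical=[b,B,b,C,D], logical=[C,D,b,B,b]
After op 7 (replace(1, 'n')): offset=3, physical=[b,B,b,C,n], logical=[C,n,b,B,b]
After op 8 (rotate(+2)): offset=0, physical=[b,B,b,C,n], logical=[b,B,b,C,n]
After op 9 (rotate(+2)): offset=2, physical=[b,B,b,C,n], logical=[b,C,n,b,B]
After op 10 (rotate(+2)): offset=4, physical=[b,B,b,C,n], logical=[n,b,B,b,C]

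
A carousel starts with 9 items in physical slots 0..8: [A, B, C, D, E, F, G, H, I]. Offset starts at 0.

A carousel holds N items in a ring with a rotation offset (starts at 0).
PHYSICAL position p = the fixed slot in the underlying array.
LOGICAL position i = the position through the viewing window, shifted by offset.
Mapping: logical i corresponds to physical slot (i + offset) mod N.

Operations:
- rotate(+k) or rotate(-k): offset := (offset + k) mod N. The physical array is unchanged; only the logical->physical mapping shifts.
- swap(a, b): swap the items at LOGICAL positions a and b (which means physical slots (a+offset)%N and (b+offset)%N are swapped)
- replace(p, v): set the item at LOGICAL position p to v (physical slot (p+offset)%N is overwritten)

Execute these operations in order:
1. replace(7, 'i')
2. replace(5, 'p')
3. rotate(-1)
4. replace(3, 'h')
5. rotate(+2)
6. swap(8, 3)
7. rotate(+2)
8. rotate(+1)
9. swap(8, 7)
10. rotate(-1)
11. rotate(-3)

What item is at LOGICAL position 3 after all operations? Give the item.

After op 1 (replace(7, 'i')): offset=0, physical=[A,B,C,D,E,F,G,i,I], logical=[A,B,C,D,E,F,G,i,I]
After op 2 (replace(5, 'p')): offset=0, physical=[A,B,C,D,E,p,G,i,I], logical=[A,B,C,D,E,p,G,i,I]
After op 3 (rotate(-1)): offset=8, physical=[A,B,C,D,E,p,G,i,I], logical=[I,A,B,C,D,E,p,G,i]
After op 4 (replace(3, 'h')): offset=8, physical=[A,B,h,D,E,p,G,i,I], logical=[I,A,B,h,D,E,p,G,i]
After op 5 (rotate(+2)): offset=1, physical=[A,B,h,D,E,p,G,i,I], logical=[B,h,D,E,p,G,i,I,A]
After op 6 (swap(8, 3)): offset=1, physical=[E,B,h,D,A,p,G,i,I], logical=[B,h,D,A,p,G,i,I,E]
After op 7 (rotate(+2)): offset=3, physical=[E,B,h,D,A,p,G,i,I], logical=[D,A,p,G,i,I,E,B,h]
After op 8 (rotate(+1)): offset=4, physical=[E,B,h,D,A,p,G,i,I], logical=[A,p,G,i,I,E,B,h,D]
After op 9 (swap(8, 7)): offset=4, physical=[E,B,D,h,A,p,G,i,I], logical=[A,p,G,i,I,E,B,D,h]
After op 10 (rotate(-1)): offset=3, physical=[E,B,D,h,A,p,G,i,I], logical=[h,A,p,G,i,I,E,B,D]
After op 11 (rotate(-3)): offset=0, physical=[E,B,D,h,A,p,G,i,I], logical=[E,B,D,h,A,p,G,i,I]

Answer: h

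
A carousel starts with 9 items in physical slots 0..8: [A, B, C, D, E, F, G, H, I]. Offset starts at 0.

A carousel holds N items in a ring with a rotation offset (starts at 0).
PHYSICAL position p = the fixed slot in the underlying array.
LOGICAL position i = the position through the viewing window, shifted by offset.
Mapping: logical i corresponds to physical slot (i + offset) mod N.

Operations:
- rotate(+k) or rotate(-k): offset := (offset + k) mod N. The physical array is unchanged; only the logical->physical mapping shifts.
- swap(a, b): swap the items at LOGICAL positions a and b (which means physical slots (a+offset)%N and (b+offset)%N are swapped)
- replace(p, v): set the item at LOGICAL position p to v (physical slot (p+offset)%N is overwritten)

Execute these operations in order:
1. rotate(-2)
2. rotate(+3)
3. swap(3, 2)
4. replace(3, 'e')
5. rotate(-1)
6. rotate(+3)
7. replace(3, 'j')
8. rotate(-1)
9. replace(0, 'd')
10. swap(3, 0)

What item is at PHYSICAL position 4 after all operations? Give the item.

After op 1 (rotate(-2)): offset=7, physical=[A,B,C,D,E,F,G,H,I], logical=[H,I,A,B,C,D,E,F,G]
After op 2 (rotate(+3)): offset=1, physical=[A,B,C,D,E,F,G,H,I], logical=[B,C,D,E,F,G,H,I,A]
After op 3 (swap(3, 2)): offset=1, physical=[A,B,C,E,D,F,G,H,I], logical=[B,C,E,D,F,G,H,I,A]
After op 4 (replace(3, 'e')): offset=1, physical=[A,B,C,E,e,F,G,H,I], logical=[B,C,E,e,F,G,H,I,A]
After op 5 (rotate(-1)): offset=0, physical=[A,B,C,E,e,F,G,H,I], logical=[A,B,C,E,e,F,G,H,I]
After op 6 (rotate(+3)): offset=3, physical=[A,B,C,E,e,F,G,H,I], logical=[E,e,F,G,H,I,A,B,C]
After op 7 (replace(3, 'j')): offset=3, physical=[A,B,C,E,e,F,j,H,I], logical=[E,e,F,j,H,I,A,B,C]
After op 8 (rotate(-1)): offset=2, physical=[A,B,C,E,e,F,j,H,I], logical=[C,E,e,F,j,H,I,A,B]
After op 9 (replace(0, 'd')): offset=2, physical=[A,B,d,E,e,F,j,H,I], logical=[d,E,e,F,j,H,I,A,B]
After op 10 (swap(3, 0)): offset=2, physical=[A,B,F,E,e,d,j,H,I], logical=[F,E,e,d,j,H,I,A,B]

Answer: e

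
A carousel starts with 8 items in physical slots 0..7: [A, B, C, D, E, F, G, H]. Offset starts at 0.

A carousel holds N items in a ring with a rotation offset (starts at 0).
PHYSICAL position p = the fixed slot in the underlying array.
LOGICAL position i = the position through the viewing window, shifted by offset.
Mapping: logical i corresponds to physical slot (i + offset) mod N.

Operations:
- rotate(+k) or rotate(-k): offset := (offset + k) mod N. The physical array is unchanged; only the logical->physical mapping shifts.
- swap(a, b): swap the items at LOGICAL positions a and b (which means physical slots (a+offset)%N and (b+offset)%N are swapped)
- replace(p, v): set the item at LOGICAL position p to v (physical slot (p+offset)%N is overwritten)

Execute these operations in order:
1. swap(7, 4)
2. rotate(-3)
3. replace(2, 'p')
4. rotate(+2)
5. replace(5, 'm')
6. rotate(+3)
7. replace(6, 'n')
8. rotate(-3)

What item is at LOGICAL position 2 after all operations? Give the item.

After op 1 (swap(7, 4)): offset=0, physical=[A,B,C,D,H,F,G,E], logical=[A,B,C,D,H,F,G,E]
After op 2 (rotate(-3)): offset=5, physical=[A,B,C,D,H,F,G,E], logical=[F,G,E,A,B,C,D,H]
After op 3 (replace(2, 'p')): offset=5, physical=[A,B,C,D,H,F,G,p], logical=[F,G,p,A,B,C,D,H]
After op 4 (rotate(+2)): offset=7, physical=[A,B,C,D,H,F,G,p], logical=[p,A,B,C,D,H,F,G]
After op 5 (replace(5, 'm')): offset=7, physical=[A,B,C,D,m,F,G,p], logical=[p,A,B,C,D,m,F,G]
After op 6 (rotate(+3)): offset=2, physical=[A,B,C,D,m,F,G,p], logical=[C,D,m,F,G,p,A,B]
After op 7 (replace(6, 'n')): offset=2, physical=[n,B,C,D,m,F,G,p], logical=[C,D,m,F,G,p,n,B]
After op 8 (rotate(-3)): offset=7, physical=[n,B,C,D,m,F,G,p], logical=[p,n,B,C,D,m,F,G]

Answer: B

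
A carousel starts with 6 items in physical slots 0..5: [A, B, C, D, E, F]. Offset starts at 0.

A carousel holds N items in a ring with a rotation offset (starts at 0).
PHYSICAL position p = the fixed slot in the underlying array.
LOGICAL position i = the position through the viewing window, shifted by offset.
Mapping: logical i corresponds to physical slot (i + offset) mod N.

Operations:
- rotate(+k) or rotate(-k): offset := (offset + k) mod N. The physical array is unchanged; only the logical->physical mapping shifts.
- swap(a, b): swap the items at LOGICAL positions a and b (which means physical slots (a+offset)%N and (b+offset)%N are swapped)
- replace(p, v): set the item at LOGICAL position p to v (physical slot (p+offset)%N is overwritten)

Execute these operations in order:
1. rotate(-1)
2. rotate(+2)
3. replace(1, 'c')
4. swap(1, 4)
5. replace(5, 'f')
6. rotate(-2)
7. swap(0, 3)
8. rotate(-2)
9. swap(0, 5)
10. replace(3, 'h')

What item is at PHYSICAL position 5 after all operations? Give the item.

After op 1 (rotate(-1)): offset=5, physical=[A,B,C,D,E,F], logical=[F,A,B,C,D,E]
After op 2 (rotate(+2)): offset=1, physical=[A,B,C,D,E,F], logical=[B,C,D,E,F,A]
After op 3 (replace(1, 'c')): offset=1, physical=[A,B,c,D,E,F], logical=[B,c,D,E,F,A]
After op 4 (swap(1, 4)): offset=1, physical=[A,B,F,D,E,c], logical=[B,F,D,E,c,A]
After op 5 (replace(5, 'f')): offset=1, physical=[f,B,F,D,E,c], logical=[B,F,D,E,c,f]
After op 6 (rotate(-2)): offset=5, physical=[f,B,F,D,E,c], logical=[c,f,B,F,D,E]
After op 7 (swap(0, 3)): offset=5, physical=[f,B,c,D,E,F], logical=[F,f,B,c,D,E]
After op 8 (rotate(-2)): offset=3, physical=[f,B,c,D,E,F], logical=[D,E,F,f,B,c]
After op 9 (swap(0, 5)): offset=3, physical=[f,B,D,c,E,F], logical=[c,E,F,f,B,D]
After op 10 (replace(3, 'h')): offset=3, physical=[h,B,D,c,E,F], logical=[c,E,F,h,B,D]

Answer: F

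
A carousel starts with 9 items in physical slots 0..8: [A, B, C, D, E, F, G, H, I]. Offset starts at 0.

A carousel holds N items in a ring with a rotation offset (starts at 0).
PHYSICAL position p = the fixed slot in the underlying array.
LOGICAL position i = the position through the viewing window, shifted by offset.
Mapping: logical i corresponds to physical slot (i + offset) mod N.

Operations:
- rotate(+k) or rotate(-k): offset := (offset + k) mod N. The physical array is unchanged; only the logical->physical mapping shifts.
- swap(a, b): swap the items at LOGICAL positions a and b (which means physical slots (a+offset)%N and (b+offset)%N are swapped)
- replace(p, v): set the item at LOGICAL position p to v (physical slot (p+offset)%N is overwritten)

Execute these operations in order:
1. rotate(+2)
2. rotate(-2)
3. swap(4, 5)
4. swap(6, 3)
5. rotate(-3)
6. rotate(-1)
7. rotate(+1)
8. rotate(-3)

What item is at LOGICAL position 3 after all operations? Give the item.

Answer: D

Derivation:
After op 1 (rotate(+2)): offset=2, physical=[A,B,C,D,E,F,G,H,I], logical=[C,D,E,F,G,H,I,A,B]
After op 2 (rotate(-2)): offset=0, physical=[A,B,C,D,E,F,G,H,I], logical=[A,B,C,D,E,F,G,H,I]
After op 3 (swap(4, 5)): offset=0, physical=[A,B,C,D,F,E,G,H,I], logical=[A,B,C,D,F,E,G,H,I]
After op 4 (swap(6, 3)): offset=0, physical=[A,B,C,G,F,E,D,H,I], logical=[A,B,C,G,F,E,D,H,I]
After op 5 (rotate(-3)): offset=6, physical=[A,B,C,G,F,E,D,H,I], logical=[D,H,I,A,B,C,G,F,E]
After op 6 (rotate(-1)): offset=5, physical=[A,B,C,G,F,E,D,H,I], logical=[E,D,H,I,A,B,C,G,F]
After op 7 (rotate(+1)): offset=6, physical=[A,B,C,G,F,E,D,H,I], logical=[D,H,I,A,B,C,G,F,E]
After op 8 (rotate(-3)): offset=3, physical=[A,B,C,G,F,E,D,H,I], logical=[G,F,E,D,H,I,A,B,C]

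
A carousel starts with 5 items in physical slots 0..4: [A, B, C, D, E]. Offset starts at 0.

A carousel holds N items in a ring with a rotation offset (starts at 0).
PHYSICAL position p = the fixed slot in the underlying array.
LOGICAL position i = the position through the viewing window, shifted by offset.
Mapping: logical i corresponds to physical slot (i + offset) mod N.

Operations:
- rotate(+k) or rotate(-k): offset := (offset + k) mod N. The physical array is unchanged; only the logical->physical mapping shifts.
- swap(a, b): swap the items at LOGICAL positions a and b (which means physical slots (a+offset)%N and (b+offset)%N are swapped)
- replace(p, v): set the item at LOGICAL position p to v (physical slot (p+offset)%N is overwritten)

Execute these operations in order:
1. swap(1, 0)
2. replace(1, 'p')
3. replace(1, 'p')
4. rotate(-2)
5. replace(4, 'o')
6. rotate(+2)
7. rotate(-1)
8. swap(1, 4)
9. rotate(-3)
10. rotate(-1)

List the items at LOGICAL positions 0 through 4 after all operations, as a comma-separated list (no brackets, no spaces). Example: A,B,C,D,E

Answer: D,p,o,B,E

Derivation:
After op 1 (swap(1, 0)): offset=0, physical=[B,A,C,D,E], logical=[B,A,C,D,E]
After op 2 (replace(1, 'p')): offset=0, physical=[B,p,C,D,E], logical=[B,p,C,D,E]
After op 3 (replace(1, 'p')): offset=0, physical=[B,p,C,D,E], logical=[B,p,C,D,E]
After op 4 (rotate(-2)): offset=3, physical=[B,p,C,D,E], logical=[D,E,B,p,C]
After op 5 (replace(4, 'o')): offset=3, physical=[B,p,o,D,E], logical=[D,E,B,p,o]
After op 6 (rotate(+2)): offset=0, physical=[B,p,o,D,E], logical=[B,p,o,D,E]
After op 7 (rotate(-1)): offset=4, physical=[B,p,o,D,E], logical=[E,B,p,o,D]
After op 8 (swap(1, 4)): offset=4, physical=[D,p,o,B,E], logical=[E,D,p,o,B]
After op 9 (rotate(-3)): offset=1, physical=[D,p,o,B,E], logical=[p,o,B,E,D]
After op 10 (rotate(-1)): offset=0, physical=[D,p,o,B,E], logical=[D,p,o,B,E]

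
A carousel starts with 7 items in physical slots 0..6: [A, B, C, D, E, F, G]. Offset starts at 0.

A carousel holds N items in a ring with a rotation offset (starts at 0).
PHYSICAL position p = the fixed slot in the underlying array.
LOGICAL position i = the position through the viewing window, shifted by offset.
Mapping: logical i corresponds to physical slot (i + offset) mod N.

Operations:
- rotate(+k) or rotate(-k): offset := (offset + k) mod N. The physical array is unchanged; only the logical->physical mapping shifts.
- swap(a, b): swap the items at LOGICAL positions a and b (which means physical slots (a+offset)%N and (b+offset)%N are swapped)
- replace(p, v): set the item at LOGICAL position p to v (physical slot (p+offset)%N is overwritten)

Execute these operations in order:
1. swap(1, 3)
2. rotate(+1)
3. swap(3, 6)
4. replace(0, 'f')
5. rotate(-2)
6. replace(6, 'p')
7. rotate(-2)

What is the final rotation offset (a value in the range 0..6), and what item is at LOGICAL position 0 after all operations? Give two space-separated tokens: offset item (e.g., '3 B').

After op 1 (swap(1, 3)): offset=0, physical=[A,D,C,B,E,F,G], logical=[A,D,C,B,E,F,G]
After op 2 (rotate(+1)): offset=1, physical=[A,D,C,B,E,F,G], logical=[D,C,B,E,F,G,A]
After op 3 (swap(3, 6)): offset=1, physical=[E,D,C,B,A,F,G], logical=[D,C,B,A,F,G,E]
After op 4 (replace(0, 'f')): offset=1, physical=[E,f,C,B,A,F,G], logical=[f,C,B,A,F,G,E]
After op 5 (rotate(-2)): offset=6, physical=[E,f,C,B,A,F,G], logical=[G,E,f,C,B,A,F]
After op 6 (replace(6, 'p')): offset=6, physical=[E,f,C,B,A,p,G], logical=[G,E,f,C,B,A,p]
After op 7 (rotate(-2)): offset=4, physical=[E,f,C,B,A,p,G], logical=[A,p,G,E,f,C,B]

Answer: 4 A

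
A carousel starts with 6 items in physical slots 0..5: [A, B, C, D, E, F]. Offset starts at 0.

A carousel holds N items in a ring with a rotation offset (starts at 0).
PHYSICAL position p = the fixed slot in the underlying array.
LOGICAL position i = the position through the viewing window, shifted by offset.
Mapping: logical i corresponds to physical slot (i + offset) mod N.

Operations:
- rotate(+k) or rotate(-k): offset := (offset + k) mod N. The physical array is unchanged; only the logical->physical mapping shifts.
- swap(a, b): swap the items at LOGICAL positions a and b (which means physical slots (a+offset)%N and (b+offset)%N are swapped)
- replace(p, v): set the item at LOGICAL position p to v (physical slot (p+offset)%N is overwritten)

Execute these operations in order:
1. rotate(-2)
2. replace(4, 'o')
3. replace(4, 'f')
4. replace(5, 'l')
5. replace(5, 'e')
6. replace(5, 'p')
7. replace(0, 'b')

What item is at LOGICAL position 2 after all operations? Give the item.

Answer: A

Derivation:
After op 1 (rotate(-2)): offset=4, physical=[A,B,C,D,E,F], logical=[E,F,A,B,C,D]
After op 2 (replace(4, 'o')): offset=4, physical=[A,B,o,D,E,F], logical=[E,F,A,B,o,D]
After op 3 (replace(4, 'f')): offset=4, physical=[A,B,f,D,E,F], logical=[E,F,A,B,f,D]
After op 4 (replace(5, 'l')): offset=4, physical=[A,B,f,l,E,F], logical=[E,F,A,B,f,l]
After op 5 (replace(5, 'e')): offset=4, physical=[A,B,f,e,E,F], logical=[E,F,A,B,f,e]
After op 6 (replace(5, 'p')): offset=4, physical=[A,B,f,p,E,F], logical=[E,F,A,B,f,p]
After op 7 (replace(0, 'b')): offset=4, physical=[A,B,f,p,b,F], logical=[b,F,A,B,f,p]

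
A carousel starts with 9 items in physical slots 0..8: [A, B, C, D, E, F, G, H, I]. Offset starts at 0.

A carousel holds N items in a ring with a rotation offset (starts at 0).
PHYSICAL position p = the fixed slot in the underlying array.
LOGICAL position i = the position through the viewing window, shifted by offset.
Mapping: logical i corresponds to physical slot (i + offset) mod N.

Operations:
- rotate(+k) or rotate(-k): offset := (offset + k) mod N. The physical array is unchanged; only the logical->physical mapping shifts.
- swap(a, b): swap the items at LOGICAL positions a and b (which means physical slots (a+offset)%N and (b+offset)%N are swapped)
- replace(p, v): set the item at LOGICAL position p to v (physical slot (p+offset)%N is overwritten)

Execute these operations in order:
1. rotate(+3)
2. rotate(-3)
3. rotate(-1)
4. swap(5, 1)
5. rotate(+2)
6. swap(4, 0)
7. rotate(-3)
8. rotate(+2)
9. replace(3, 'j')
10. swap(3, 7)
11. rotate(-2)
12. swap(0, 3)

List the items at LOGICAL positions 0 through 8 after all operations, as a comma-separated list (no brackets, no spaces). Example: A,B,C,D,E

Answer: F,I,E,j,C,H,A,B,G

Derivation:
After op 1 (rotate(+3)): offset=3, physical=[A,B,C,D,E,F,G,H,I], logical=[D,E,F,G,H,I,A,B,C]
After op 2 (rotate(-3)): offset=0, physical=[A,B,C,D,E,F,G,H,I], logical=[A,B,C,D,E,F,G,H,I]
After op 3 (rotate(-1)): offset=8, physical=[A,B,C,D,E,F,G,H,I], logical=[I,A,B,C,D,E,F,G,H]
After op 4 (swap(5, 1)): offset=8, physical=[E,B,C,D,A,F,G,H,I], logical=[I,E,B,C,D,A,F,G,H]
After op 5 (rotate(+2)): offset=1, physical=[E,B,C,D,A,F,G,H,I], logical=[B,C,D,A,F,G,H,I,E]
After op 6 (swap(4, 0)): offset=1, physical=[E,F,C,D,A,B,G,H,I], logical=[F,C,D,A,B,G,H,I,E]
After op 7 (rotate(-3)): offset=7, physical=[E,F,C,D,A,B,G,H,I], logical=[H,I,E,F,C,D,A,B,G]
After op 8 (rotate(+2)): offset=0, physical=[E,F,C,D,A,B,G,H,I], logical=[E,F,C,D,A,B,G,H,I]
After op 9 (replace(3, 'j')): offset=0, physical=[E,F,C,j,A,B,G,H,I], logical=[E,F,C,j,A,B,G,H,I]
After op 10 (swap(3, 7)): offset=0, physical=[E,F,C,H,A,B,G,j,I], logical=[E,F,C,H,A,B,G,j,I]
After op 11 (rotate(-2)): offset=7, physical=[E,F,C,H,A,B,G,j,I], logical=[j,I,E,F,C,H,A,B,G]
After op 12 (swap(0, 3)): offset=7, physical=[E,j,C,H,A,B,G,F,I], logical=[F,I,E,j,C,H,A,B,G]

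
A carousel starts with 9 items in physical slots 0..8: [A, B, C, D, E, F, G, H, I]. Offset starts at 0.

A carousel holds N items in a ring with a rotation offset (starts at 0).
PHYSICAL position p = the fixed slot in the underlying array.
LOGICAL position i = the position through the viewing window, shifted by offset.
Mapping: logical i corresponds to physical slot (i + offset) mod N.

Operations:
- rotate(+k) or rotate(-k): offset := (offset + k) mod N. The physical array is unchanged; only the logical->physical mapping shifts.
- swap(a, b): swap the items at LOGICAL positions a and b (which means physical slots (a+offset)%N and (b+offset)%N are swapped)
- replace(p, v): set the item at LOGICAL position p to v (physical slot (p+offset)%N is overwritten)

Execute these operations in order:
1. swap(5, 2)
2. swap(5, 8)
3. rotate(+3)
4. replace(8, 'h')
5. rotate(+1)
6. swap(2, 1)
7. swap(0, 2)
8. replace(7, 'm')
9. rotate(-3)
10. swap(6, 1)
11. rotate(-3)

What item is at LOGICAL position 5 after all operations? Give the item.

After op 1 (swap(5, 2)): offset=0, physical=[A,B,F,D,E,C,G,H,I], logical=[A,B,F,D,E,C,G,H,I]
After op 2 (swap(5, 8)): offset=0, physical=[A,B,F,D,E,I,G,H,C], logical=[A,B,F,D,E,I,G,H,C]
After op 3 (rotate(+3)): offset=3, physical=[A,B,F,D,E,I,G,H,C], logical=[D,E,I,G,H,C,A,B,F]
After op 4 (replace(8, 'h')): offset=3, physical=[A,B,h,D,E,I,G,H,C], logical=[D,E,I,G,H,C,A,B,h]
After op 5 (rotate(+1)): offset=4, physical=[A,B,h,D,E,I,G,H,C], logical=[E,I,G,H,C,A,B,h,D]
After op 6 (swap(2, 1)): offset=4, physical=[A,B,h,D,E,G,I,H,C], logical=[E,G,I,H,C,A,B,h,D]
After op 7 (swap(0, 2)): offset=4, physical=[A,B,h,D,I,G,E,H,C], logical=[I,G,E,H,C,A,B,h,D]
After op 8 (replace(7, 'm')): offset=4, physical=[A,B,m,D,I,G,E,H,C], logical=[I,G,E,H,C,A,B,m,D]
After op 9 (rotate(-3)): offset=1, physical=[A,B,m,D,I,G,E,H,C], logical=[B,m,D,I,G,E,H,C,A]
After op 10 (swap(6, 1)): offset=1, physical=[A,B,H,D,I,G,E,m,C], logical=[B,H,D,I,G,E,m,C,A]
After op 11 (rotate(-3)): offset=7, physical=[A,B,H,D,I,G,E,m,C], logical=[m,C,A,B,H,D,I,G,E]

Answer: D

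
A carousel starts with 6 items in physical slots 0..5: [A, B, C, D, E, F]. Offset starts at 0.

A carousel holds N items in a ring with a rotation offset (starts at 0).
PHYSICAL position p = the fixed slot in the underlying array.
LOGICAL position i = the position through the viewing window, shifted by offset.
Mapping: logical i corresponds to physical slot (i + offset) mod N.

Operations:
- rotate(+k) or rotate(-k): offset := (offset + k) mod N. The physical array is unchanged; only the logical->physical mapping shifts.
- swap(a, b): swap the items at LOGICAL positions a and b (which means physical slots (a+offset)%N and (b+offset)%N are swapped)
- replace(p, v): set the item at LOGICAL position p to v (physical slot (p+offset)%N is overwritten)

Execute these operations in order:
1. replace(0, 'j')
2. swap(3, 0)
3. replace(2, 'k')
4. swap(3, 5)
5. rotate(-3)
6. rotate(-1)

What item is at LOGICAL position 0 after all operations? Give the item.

Answer: k

Derivation:
After op 1 (replace(0, 'j')): offset=0, physical=[j,B,C,D,E,F], logical=[j,B,C,D,E,F]
After op 2 (swap(3, 0)): offset=0, physical=[D,B,C,j,E,F], logical=[D,B,C,j,E,F]
After op 3 (replace(2, 'k')): offset=0, physical=[D,B,k,j,E,F], logical=[D,B,k,j,E,F]
After op 4 (swap(3, 5)): offset=0, physical=[D,B,k,F,E,j], logical=[D,B,k,F,E,j]
After op 5 (rotate(-3)): offset=3, physical=[D,B,k,F,E,j], logical=[F,E,j,D,B,k]
After op 6 (rotate(-1)): offset=2, physical=[D,B,k,F,E,j], logical=[k,F,E,j,D,B]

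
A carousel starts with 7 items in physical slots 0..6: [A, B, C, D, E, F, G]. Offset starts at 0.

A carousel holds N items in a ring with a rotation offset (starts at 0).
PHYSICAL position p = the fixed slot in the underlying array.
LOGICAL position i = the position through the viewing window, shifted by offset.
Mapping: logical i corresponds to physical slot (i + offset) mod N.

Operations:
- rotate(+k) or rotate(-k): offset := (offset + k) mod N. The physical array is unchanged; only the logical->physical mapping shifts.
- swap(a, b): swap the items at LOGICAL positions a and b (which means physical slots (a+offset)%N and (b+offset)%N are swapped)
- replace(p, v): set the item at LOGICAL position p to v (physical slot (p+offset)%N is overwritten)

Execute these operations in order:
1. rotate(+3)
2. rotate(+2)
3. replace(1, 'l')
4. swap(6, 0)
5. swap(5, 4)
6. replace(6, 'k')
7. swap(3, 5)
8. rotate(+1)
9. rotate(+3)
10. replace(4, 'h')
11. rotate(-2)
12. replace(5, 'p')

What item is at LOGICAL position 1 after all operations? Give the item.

After op 1 (rotate(+3)): offset=3, physical=[A,B,C,D,E,F,G], logical=[D,E,F,G,A,B,C]
After op 2 (rotate(+2)): offset=5, physical=[A,B,C,D,E,F,G], logical=[F,G,A,B,C,D,E]
After op 3 (replace(1, 'l')): offset=5, physical=[A,B,C,D,E,F,l], logical=[F,l,A,B,C,D,E]
After op 4 (swap(6, 0)): offset=5, physical=[A,B,C,D,F,E,l], logical=[E,l,A,B,C,D,F]
After op 5 (swap(5, 4)): offset=5, physical=[A,B,D,C,F,E,l], logical=[E,l,A,B,D,C,F]
After op 6 (replace(6, 'k')): offset=5, physical=[A,B,D,C,k,E,l], logical=[E,l,A,B,D,C,k]
After op 7 (swap(3, 5)): offset=5, physical=[A,C,D,B,k,E,l], logical=[E,l,A,C,D,B,k]
After op 8 (rotate(+1)): offset=6, physical=[A,C,D,B,k,E,l], logical=[l,A,C,D,B,k,E]
After op 9 (rotate(+3)): offset=2, physical=[A,C,D,B,k,E,l], logical=[D,B,k,E,l,A,C]
After op 10 (replace(4, 'h')): offset=2, physical=[A,C,D,B,k,E,h], logical=[D,B,k,E,h,A,C]
After op 11 (rotate(-2)): offset=0, physical=[A,C,D,B,k,E,h], logical=[A,C,D,B,k,E,h]
After op 12 (replace(5, 'p')): offset=0, physical=[A,C,D,B,k,p,h], logical=[A,C,D,B,k,p,h]

Answer: C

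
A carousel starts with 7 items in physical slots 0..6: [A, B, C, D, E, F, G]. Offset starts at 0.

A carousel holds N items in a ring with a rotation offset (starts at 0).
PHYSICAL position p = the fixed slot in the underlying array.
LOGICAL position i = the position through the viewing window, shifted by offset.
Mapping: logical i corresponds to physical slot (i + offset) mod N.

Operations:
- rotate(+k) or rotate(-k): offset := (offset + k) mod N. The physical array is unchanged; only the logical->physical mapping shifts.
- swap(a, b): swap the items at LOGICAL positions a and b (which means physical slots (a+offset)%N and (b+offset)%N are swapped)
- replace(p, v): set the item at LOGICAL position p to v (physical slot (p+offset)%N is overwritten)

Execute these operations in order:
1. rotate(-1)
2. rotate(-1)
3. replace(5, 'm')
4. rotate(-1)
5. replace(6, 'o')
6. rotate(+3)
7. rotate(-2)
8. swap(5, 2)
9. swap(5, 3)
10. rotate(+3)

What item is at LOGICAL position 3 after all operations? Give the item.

After op 1 (rotate(-1)): offset=6, physical=[A,B,C,D,E,F,G], logical=[G,A,B,C,D,E,F]
After op 2 (rotate(-1)): offset=5, physical=[A,B,C,D,E,F,G], logical=[F,G,A,B,C,D,E]
After op 3 (replace(5, 'm')): offset=5, physical=[A,B,C,m,E,F,G], logical=[F,G,A,B,C,m,E]
After op 4 (rotate(-1)): offset=4, physical=[A,B,C,m,E,F,G], logical=[E,F,G,A,B,C,m]
After op 5 (replace(6, 'o')): offset=4, physical=[A,B,C,o,E,F,G], logical=[E,F,G,A,B,C,o]
After op 6 (rotate(+3)): offset=0, physical=[A,B,C,o,E,F,G], logical=[A,B,C,o,E,F,G]
After op 7 (rotate(-2)): offset=5, physical=[A,B,C,o,E,F,G], logical=[F,G,A,B,C,o,E]
After op 8 (swap(5, 2)): offset=5, physical=[o,B,C,A,E,F,G], logical=[F,G,o,B,C,A,E]
After op 9 (swap(5, 3)): offset=5, physical=[o,A,C,B,E,F,G], logical=[F,G,o,A,C,B,E]
After op 10 (rotate(+3)): offset=1, physical=[o,A,C,B,E,F,G], logical=[A,C,B,E,F,G,o]

Answer: E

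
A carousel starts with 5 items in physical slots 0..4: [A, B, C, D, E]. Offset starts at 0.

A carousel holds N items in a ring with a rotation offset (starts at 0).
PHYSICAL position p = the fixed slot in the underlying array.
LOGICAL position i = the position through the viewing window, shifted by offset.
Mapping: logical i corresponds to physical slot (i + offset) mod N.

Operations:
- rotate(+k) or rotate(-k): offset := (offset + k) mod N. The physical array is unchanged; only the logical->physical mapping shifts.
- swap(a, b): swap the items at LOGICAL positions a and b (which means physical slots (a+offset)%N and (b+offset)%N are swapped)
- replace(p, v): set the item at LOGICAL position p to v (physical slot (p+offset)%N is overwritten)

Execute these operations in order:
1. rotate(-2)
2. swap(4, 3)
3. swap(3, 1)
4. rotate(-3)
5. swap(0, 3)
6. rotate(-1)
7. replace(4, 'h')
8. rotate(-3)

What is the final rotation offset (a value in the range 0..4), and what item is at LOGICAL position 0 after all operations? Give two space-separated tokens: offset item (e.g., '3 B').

Answer: 1 E

Derivation:
After op 1 (rotate(-2)): offset=3, physical=[A,B,C,D,E], logical=[D,E,A,B,C]
After op 2 (swap(4, 3)): offset=3, physical=[A,C,B,D,E], logical=[D,E,A,C,B]
After op 3 (swap(3, 1)): offset=3, physical=[A,E,B,D,C], logical=[D,C,A,E,B]
After op 4 (rotate(-3)): offset=0, physical=[A,E,B,D,C], logical=[A,E,B,D,C]
After op 5 (swap(0, 3)): offset=0, physical=[D,E,B,A,C], logical=[D,E,B,A,C]
After op 6 (rotate(-1)): offset=4, physical=[D,E,B,A,C], logical=[C,D,E,B,A]
After op 7 (replace(4, 'h')): offset=4, physical=[D,E,B,h,C], logical=[C,D,E,B,h]
After op 8 (rotate(-3)): offset=1, physical=[D,E,B,h,C], logical=[E,B,h,C,D]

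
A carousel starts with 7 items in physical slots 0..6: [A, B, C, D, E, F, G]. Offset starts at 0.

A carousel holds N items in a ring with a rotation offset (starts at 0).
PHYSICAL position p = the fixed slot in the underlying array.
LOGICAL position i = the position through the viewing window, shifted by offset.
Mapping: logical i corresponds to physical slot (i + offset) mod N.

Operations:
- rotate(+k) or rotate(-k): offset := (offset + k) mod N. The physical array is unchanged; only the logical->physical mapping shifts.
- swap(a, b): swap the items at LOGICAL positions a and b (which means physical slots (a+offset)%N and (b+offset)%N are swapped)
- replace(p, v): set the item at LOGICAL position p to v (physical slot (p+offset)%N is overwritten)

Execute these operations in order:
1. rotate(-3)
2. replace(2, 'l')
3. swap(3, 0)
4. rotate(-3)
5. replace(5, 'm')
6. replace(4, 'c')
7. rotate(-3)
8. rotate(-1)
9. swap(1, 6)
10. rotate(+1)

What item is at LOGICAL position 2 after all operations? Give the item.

After op 1 (rotate(-3)): offset=4, physical=[A,B,C,D,E,F,G], logical=[E,F,G,A,B,C,D]
After op 2 (replace(2, 'l')): offset=4, physical=[A,B,C,D,E,F,l], logical=[E,F,l,A,B,C,D]
After op 3 (swap(3, 0)): offset=4, physical=[E,B,C,D,A,F,l], logical=[A,F,l,E,B,C,D]
After op 4 (rotate(-3)): offset=1, physical=[E,B,C,D,A,F,l], logical=[B,C,D,A,F,l,E]
After op 5 (replace(5, 'm')): offset=1, physical=[E,B,C,D,A,F,m], logical=[B,C,D,A,F,m,E]
After op 6 (replace(4, 'c')): offset=1, physical=[E,B,C,D,A,c,m], logical=[B,C,D,A,c,m,E]
After op 7 (rotate(-3)): offset=5, physical=[E,B,C,D,A,c,m], logical=[c,m,E,B,C,D,A]
After op 8 (rotate(-1)): offset=4, physical=[E,B,C,D,A,c,m], logical=[A,c,m,E,B,C,D]
After op 9 (swap(1, 6)): offset=4, physical=[E,B,C,c,A,D,m], logical=[A,D,m,E,B,C,c]
After op 10 (rotate(+1)): offset=5, physical=[E,B,C,c,A,D,m], logical=[D,m,E,B,C,c,A]

Answer: E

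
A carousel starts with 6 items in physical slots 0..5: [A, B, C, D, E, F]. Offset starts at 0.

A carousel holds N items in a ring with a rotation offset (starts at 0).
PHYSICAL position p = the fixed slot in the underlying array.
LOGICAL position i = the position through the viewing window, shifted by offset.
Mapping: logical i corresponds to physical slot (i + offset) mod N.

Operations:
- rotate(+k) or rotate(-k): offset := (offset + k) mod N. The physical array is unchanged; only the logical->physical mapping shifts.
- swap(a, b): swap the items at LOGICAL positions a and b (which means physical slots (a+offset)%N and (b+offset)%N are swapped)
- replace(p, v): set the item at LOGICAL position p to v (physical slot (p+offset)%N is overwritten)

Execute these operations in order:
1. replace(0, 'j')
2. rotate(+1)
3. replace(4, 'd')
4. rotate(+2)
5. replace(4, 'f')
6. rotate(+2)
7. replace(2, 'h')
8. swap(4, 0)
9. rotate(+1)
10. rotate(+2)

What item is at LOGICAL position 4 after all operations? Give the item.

After op 1 (replace(0, 'j')): offset=0, physical=[j,B,C,D,E,F], logical=[j,B,C,D,E,F]
After op 2 (rotate(+1)): offset=1, physical=[j,B,C,D,E,F], logical=[B,C,D,E,F,j]
After op 3 (replace(4, 'd')): offset=1, physical=[j,B,C,D,E,d], logical=[B,C,D,E,d,j]
After op 4 (rotate(+2)): offset=3, physical=[j,B,C,D,E,d], logical=[D,E,d,j,B,C]
After op 5 (replace(4, 'f')): offset=3, physical=[j,f,C,D,E,d], logical=[D,E,d,j,f,C]
After op 6 (rotate(+2)): offset=5, physical=[j,f,C,D,E,d], logical=[d,j,f,C,D,E]
After op 7 (replace(2, 'h')): offset=5, physical=[j,h,C,D,E,d], logical=[d,j,h,C,D,E]
After op 8 (swap(4, 0)): offset=5, physical=[j,h,C,d,E,D], logical=[D,j,h,C,d,E]
After op 9 (rotate(+1)): offset=0, physical=[j,h,C,d,E,D], logical=[j,h,C,d,E,D]
After op 10 (rotate(+2)): offset=2, physical=[j,h,C,d,E,D], logical=[C,d,E,D,j,h]

Answer: j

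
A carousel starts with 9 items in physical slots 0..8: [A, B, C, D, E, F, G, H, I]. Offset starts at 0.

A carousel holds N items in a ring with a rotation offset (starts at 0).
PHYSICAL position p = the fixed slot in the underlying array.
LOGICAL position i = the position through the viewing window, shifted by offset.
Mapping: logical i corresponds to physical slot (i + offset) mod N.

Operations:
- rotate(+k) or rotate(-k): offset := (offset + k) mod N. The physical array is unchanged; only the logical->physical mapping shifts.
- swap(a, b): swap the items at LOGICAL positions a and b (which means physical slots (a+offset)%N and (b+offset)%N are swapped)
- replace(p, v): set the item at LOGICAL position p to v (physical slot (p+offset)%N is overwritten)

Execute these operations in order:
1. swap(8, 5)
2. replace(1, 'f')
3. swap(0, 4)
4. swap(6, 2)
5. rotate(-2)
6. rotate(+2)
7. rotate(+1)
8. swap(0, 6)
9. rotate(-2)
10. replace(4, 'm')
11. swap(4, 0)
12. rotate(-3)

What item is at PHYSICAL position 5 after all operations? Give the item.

Answer: I

Derivation:
After op 1 (swap(8, 5)): offset=0, physical=[A,B,C,D,E,I,G,H,F], logical=[A,B,C,D,E,I,G,H,F]
After op 2 (replace(1, 'f')): offset=0, physical=[A,f,C,D,E,I,G,H,F], logical=[A,f,C,D,E,I,G,H,F]
After op 3 (swap(0, 4)): offset=0, physical=[E,f,C,D,A,I,G,H,F], logical=[E,f,C,D,A,I,G,H,F]
After op 4 (swap(6, 2)): offset=0, physical=[E,f,G,D,A,I,C,H,F], logical=[E,f,G,D,A,I,C,H,F]
After op 5 (rotate(-2)): offset=7, physical=[E,f,G,D,A,I,C,H,F], logical=[H,F,E,f,G,D,A,I,C]
After op 6 (rotate(+2)): offset=0, physical=[E,f,G,D,A,I,C,H,F], logical=[E,f,G,D,A,I,C,H,F]
After op 7 (rotate(+1)): offset=1, physical=[E,f,G,D,A,I,C,H,F], logical=[f,G,D,A,I,C,H,F,E]
After op 8 (swap(0, 6)): offset=1, physical=[E,H,G,D,A,I,C,f,F], logical=[H,G,D,A,I,C,f,F,E]
After op 9 (rotate(-2)): offset=8, physical=[E,H,G,D,A,I,C,f,F], logical=[F,E,H,G,D,A,I,C,f]
After op 10 (replace(4, 'm')): offset=8, physical=[E,H,G,m,A,I,C,f,F], logical=[F,E,H,G,m,A,I,C,f]
After op 11 (swap(4, 0)): offset=8, physical=[E,H,G,F,A,I,C,f,m], logical=[m,E,H,G,F,A,I,C,f]
After op 12 (rotate(-3)): offset=5, physical=[E,H,G,F,A,I,C,f,m], logical=[I,C,f,m,E,H,G,F,A]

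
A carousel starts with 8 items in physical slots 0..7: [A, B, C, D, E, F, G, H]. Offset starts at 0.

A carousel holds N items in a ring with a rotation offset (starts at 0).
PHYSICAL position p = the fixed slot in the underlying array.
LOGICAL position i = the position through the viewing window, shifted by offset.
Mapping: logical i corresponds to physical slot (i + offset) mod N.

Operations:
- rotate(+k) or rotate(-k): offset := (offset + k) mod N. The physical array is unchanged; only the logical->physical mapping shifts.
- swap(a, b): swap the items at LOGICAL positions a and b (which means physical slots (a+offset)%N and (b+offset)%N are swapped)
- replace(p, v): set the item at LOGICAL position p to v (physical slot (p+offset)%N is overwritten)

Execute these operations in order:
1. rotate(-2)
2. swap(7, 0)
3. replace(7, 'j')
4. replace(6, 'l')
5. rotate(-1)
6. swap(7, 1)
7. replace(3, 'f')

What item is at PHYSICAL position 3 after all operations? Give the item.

After op 1 (rotate(-2)): offset=6, physical=[A,B,C,D,E,F,G,H], logical=[G,H,A,B,C,D,E,F]
After op 2 (swap(7, 0)): offset=6, physical=[A,B,C,D,E,G,F,H], logical=[F,H,A,B,C,D,E,G]
After op 3 (replace(7, 'j')): offset=6, physical=[A,B,C,D,E,j,F,H], logical=[F,H,A,B,C,D,E,j]
After op 4 (replace(6, 'l')): offset=6, physical=[A,B,C,D,l,j,F,H], logical=[F,H,A,B,C,D,l,j]
After op 5 (rotate(-1)): offset=5, physical=[A,B,C,D,l,j,F,H], logical=[j,F,H,A,B,C,D,l]
After op 6 (swap(7, 1)): offset=5, physical=[A,B,C,D,F,j,l,H], logical=[j,l,H,A,B,C,D,F]
After op 7 (replace(3, 'f')): offset=5, physical=[f,B,C,D,F,j,l,H], logical=[j,l,H,f,B,C,D,F]

Answer: D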